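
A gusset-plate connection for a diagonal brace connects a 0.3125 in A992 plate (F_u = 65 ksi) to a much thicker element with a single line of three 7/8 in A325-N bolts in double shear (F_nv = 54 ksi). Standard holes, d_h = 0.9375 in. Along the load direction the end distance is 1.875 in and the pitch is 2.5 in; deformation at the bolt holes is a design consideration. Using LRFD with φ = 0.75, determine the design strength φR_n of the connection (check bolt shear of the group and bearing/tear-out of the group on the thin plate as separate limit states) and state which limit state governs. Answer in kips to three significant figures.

82.8 kips (bearing governs)

Bolt shear: A_b = π·0.875²/4 = 0.6013 in²; R_n = 54 × 0.6013 × 3 × 2 = 194.8 kips → 0.75 × 194.8 = 146 kips.
Bearing (1.2 l_c t F_u ≤ 2.4 d t F_u): upper limit = 2.4·0.875·0.3125·65 = 42.66 kips.
  Edge l_c = 1.875 − 0.9375/2 = 1.406 → r_n = 34.28 kips; interior l_c = 2.5 − 0.9375 = 1.562 → r_n = 38.09 kips.
  R_n,bearing = 1·34.28 + 2·38.09 = 110.4 kips → 0.75 × 110.4 = 82.8 kips.
Bearing governs: 82.8 kips.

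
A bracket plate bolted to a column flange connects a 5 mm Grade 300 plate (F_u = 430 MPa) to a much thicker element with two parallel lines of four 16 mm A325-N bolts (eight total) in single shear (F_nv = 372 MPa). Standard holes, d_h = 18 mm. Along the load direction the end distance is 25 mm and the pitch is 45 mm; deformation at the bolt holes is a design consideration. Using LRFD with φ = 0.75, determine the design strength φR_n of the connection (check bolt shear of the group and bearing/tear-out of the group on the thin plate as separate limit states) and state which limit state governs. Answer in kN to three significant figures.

Bolt shear: A_b = π·16²/4 = 201.1 mm²; R_n = 372 × 201.1 × 8 × 1 / 1000 = 598.4 kN → 0.75 × 598.4 = 449 kN.
Bearing (1.2 l_c t F_u ≤ 2.4 d t F_u): upper limit = 2.4·16·5·430 / 1000 = 82.56 kN.
  Edge l_c = 25 − 18/2 = 16 → r_n = 41.28 kN; interior l_c = 45 − 18 = 27 → r_n = 69.66 kN.
  R_n,bearing = 2·41.28 + 6·69.66 = 500.5 kN → 0.75 × 500.5 = 375 kN.
Bearing governs: 375 kN.

375 kN (bearing governs)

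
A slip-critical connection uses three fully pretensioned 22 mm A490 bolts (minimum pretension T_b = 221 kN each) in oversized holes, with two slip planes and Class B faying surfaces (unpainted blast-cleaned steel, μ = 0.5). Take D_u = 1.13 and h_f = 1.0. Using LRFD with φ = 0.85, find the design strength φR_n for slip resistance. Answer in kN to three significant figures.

R_n = μ · D_u · h_f · T_b · n_s · n_b = 0.5 × 1.13 × 1.0 × 221 × 2 × 3 = 749.2 kN.
Design strength φR_n = 0.85 × 749.2 = 637 kN.

637 kN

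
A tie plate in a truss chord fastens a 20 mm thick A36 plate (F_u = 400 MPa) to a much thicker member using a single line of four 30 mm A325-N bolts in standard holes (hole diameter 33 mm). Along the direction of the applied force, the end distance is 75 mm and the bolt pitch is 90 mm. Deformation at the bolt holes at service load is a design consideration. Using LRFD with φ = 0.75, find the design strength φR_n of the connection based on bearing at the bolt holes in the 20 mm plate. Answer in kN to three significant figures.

1650 kN

Per bolt r_n = 1.2 l_c t F_u ≤ 2.4 d t F_u; upper limit = 2.4 × 30 × 20 × 400 / 1000 = 576 kN.
Edge bolt: l_c = 75 − 33/2 = 58.5 mm → 1.2 × 58.5 × 20 × 400 / 1000 = 561.6 → r_n = 561.6 kN.
Interior bolts: l_c = 90 − 33 = 57 mm → 1.2 × 57 × 20 × 400 / 1000 = 547.2 → r_n = 547.2 kN.
R_n = 1 × 561.6 + 3 × 547.2 = 2203 kN.
Design strength φR_n = 0.75 × 2203 = 1650 kN.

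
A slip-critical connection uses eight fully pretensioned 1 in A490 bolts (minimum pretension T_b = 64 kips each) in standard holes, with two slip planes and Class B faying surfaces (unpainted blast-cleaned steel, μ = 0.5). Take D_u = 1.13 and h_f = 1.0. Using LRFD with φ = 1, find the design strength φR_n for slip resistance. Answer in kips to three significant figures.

R_n = μ · D_u · h_f · T_b · n_s · n_b = 0.5 × 1.13 × 1.0 × 64 × 2 × 8 = 578.6 kips.
Design strength φR_n = 1 × 578.6 = 579 kips.

579 kips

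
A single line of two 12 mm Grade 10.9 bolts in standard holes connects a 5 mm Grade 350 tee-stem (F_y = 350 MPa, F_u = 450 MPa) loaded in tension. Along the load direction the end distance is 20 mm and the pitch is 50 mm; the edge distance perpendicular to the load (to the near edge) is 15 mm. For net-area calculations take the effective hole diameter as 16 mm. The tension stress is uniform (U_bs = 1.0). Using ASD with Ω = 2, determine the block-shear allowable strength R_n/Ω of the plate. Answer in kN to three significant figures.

Shear plane L_v = 20 + 1·50 = 70 mm; A_gv = 70 × 5 = 350 mm².
A_nv = (70 − 1.5·16) × 5 = 230 mm².
A_nt = (15 − 0.5·16) × 5 = 35 mm².
0.6 F_u A_nv = 62.1 kN; 0.6 F_y A_gv = 73.5 kN → shear rupture governs the shear term.
R_n = 62.1 + 1.0 × 450 × 35 / 1000 = 77.85 kN.
Allowable strength R_n/Ω = 77.85 / 2 = 38.9 kN.

38.9 kN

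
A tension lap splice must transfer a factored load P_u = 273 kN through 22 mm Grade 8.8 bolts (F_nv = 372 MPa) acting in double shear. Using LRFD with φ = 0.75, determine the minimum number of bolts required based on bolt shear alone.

2 bolts

A_b = π·22²/4 = 380.1 mm².
Per-bolt design strength φR_n = 0.75 × 372 × 380.1 × 2 / 1000 = 212.1 kN.
n ≥ 273 / 212.1 = 1.287 → use 2 bolts.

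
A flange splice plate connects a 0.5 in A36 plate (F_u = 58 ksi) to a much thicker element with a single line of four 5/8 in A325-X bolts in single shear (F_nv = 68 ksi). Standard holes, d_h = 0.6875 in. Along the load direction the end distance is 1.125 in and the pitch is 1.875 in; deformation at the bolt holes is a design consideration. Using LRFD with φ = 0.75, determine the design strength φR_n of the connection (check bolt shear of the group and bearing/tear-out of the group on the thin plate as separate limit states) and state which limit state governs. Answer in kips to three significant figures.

Bolt shear: A_b = π·0.625²/4 = 0.3068 in²; R_n = 68 × 0.3068 × 4 × 1 = 83.45 kips → 0.75 × 83.45 = 62.6 kips.
Bearing (1.2 l_c t F_u ≤ 2.4 d t F_u): upper limit = 2.4·0.625·0.5·58 = 43.5 kips.
  Edge l_c = 1.125 − 0.6875/2 = 0.7812 → r_n = 27.19 kips; interior l_c = 1.875 − 0.6875 = 1.188 → r_n = 41.33 kips.
  R_n,bearing = 1·27.19 + 3·41.33 = 151.2 kips → 0.75 × 151.2 = 113 kips.
Bolt shear governs: 62.6 kips.

62.6 kips (bolt shear governs)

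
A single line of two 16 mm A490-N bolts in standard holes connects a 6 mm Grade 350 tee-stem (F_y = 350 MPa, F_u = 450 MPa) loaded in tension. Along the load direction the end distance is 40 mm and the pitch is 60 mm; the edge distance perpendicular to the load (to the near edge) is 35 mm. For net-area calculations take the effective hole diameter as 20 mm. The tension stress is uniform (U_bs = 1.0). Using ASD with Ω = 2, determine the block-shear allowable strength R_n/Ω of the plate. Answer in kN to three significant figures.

90.5 kN

Shear plane L_v = 40 + 1·60 = 100 mm; A_gv = 100 × 6 = 600 mm².
A_nv = (100 − 1.5·20) × 6 = 420 mm².
A_nt = (35 − 0.5·20) × 6 = 150 mm².
0.6 F_u A_nv = 113.4 kN; 0.6 F_y A_gv = 126 kN → shear rupture governs the shear term.
R_n = 113.4 + 1.0 × 450 × 150 / 1000 = 180.9 kN.
Allowable strength R_n/Ω = 180.9 / 2 = 90.5 kN.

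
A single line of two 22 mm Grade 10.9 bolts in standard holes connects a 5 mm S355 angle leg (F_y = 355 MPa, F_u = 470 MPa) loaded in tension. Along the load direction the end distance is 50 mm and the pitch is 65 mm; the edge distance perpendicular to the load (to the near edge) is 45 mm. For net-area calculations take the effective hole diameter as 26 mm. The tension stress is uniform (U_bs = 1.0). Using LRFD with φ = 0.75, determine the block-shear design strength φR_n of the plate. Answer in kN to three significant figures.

Shear plane L_v = 50 + 1·65 = 115 mm; A_gv = 115 × 5 = 575 mm².
A_nv = (115 − 1.5·26) × 5 = 380 mm².
A_nt = (45 − 0.5·26) × 5 = 160 mm².
0.6 F_u A_nv = 107.2 kN; 0.6 F_y A_gv = 122.5 kN → shear rupture governs the shear term.
R_n = 107.2 + 1.0 × 470 × 160 / 1000 = 182.4 kN.
Design strength φR_n = 0.75 × 182.4 = 137 kN.

137 kN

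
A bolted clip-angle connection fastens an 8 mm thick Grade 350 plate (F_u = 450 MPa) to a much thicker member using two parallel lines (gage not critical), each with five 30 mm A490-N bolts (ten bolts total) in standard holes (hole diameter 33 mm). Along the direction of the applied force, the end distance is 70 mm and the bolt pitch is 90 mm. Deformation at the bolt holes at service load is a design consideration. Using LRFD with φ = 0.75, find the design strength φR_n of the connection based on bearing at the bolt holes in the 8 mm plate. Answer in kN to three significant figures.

Per bolt r_n = 1.2 l_c t F_u ≤ 2.4 d t F_u; upper limit = 2.4 × 30 × 8 × 450 / 1000 = 259.2 kN.
Edge bolt: l_c = 70 − 33/2 = 53.5 mm → 1.2 × 53.5 × 8 × 450 / 1000 = 231.1 → r_n = 231.1 kN.
Interior bolts: l_c = 90 − 33 = 57 mm → 1.2 × 57 × 8 × 450 / 1000 = 246.2 → r_n = 246.2 kN.
R_n = 2 × 231.1 + 8 × 246.2 = 2432 kN.
Design strength φR_n = 0.75 × 2432 = 1820 kN.

1820 kN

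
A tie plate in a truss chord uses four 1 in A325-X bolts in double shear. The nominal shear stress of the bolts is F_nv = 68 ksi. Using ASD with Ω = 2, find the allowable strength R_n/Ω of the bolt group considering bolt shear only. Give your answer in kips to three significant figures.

A_b = π × 1² / 4 = 0.7854 in².
R_n = F_nv · A_b · n · n_s = 68 × 0.7854 × 4 × 2 = 427.3 kips.
Allowable strength R_n/Ω = 427.3 / 2 = 214 kips.

214 kips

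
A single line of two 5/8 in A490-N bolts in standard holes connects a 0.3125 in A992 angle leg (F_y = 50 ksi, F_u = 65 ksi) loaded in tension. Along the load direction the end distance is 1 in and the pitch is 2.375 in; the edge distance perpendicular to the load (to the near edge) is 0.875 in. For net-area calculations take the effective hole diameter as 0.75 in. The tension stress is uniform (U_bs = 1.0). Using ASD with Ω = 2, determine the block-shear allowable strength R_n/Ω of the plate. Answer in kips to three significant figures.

Shear plane L_v = 1 + 1·2.375 = 3.375 in; A_gv = 3.375 × 0.3125 = 1.055 in².
A_nv = (3.375 − 1.5·0.75) × 0.3125 = 0.7031 in².
A_nt = (0.875 − 0.5·0.75) × 0.3125 = 0.1562 in².
0.6 F_u A_nv = 27.42 kips; 0.6 F_y A_gv = 31.64 kips → shear rupture governs the shear term.
R_n = 27.42 + 1.0 × 65 × 0.1562 = 37.58 kips.
Allowable strength R_n/Ω = 37.58 / 2 = 18.8 kips.

18.8 kips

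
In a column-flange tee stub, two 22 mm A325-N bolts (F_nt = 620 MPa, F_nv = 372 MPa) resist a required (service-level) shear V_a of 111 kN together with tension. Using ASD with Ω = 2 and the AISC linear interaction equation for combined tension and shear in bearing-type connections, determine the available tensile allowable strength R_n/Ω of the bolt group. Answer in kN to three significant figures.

121 kN

A_b = π·22²/4 = 380.1 mm²; f_rv = 111 × 1000 / (2 × 380.1) = 146 MPa.
F'_nt = 1.3 F_nt − (Ω F_nt / F_nv) f_rv = 1.3·620 − (2·620/372)·146 = 319.3 MPa, capped at F_nt → F'_nt = 319.3 MPa.
R_n = F'_nt · A_b · n = 319.3 × 380.1 × 2 / 1000 = 242.8 kN.
Allowable strength R_n/Ω = 242.8 / 2 = 121 kN.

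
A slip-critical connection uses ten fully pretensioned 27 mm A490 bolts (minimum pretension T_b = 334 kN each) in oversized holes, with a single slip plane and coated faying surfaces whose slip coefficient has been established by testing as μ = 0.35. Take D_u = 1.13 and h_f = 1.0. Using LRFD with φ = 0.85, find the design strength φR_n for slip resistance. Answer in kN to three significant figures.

R_n = μ · D_u · h_f · T_b · n_s · n_b = 0.35 × 1.13 × 1.0 × 334 × 1 × 10 = 1321 kN.
Design strength φR_n = 0.85 × 1321 = 1120 kN.

1120 kN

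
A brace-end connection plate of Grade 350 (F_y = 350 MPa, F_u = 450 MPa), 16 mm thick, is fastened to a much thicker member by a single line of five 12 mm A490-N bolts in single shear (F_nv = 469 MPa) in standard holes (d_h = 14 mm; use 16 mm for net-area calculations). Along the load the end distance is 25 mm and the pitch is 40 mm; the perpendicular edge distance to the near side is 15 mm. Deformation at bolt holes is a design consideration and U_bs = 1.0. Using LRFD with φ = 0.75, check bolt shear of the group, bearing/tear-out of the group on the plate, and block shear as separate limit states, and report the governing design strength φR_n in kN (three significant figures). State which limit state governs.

Bolt shear: A_b = π·12²/4 = 113.1 mm²; R_n = 469 × 113.1 × 5 × 1 / 1000 = 265.2 kN → 0.75 × 265.2 = 199 kN.
Bearing: edge l_c = 18, r_n = 155.5 kN; interior l_c = 26, r_n = 207.4 kN; R_n = 155.5 + 4·207.4 = 985 kN → 739 kN.
Block shear: A_gv = 2960, A_nv = 1808, A_nt = 112 mm²; R_n = min(0.6F_uA_nv, 0.6F_yA_gv) + U_bs·F_u·A_nt = 538.6 kN → 404 kN.
Bolt shear governs: 199 kN.

199 kN (bolt shear governs)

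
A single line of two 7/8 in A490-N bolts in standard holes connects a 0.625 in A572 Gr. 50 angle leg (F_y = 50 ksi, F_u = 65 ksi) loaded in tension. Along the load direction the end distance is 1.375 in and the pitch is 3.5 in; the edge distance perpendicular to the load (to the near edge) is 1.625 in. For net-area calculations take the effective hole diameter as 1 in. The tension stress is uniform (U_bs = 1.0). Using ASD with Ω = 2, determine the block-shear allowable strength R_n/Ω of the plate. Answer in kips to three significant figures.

Shear plane L_v = 1.375 + 1·3.5 = 4.875 in; A_gv = 4.875 × 0.625 = 3.047 in².
A_nv = (4.875 − 1.5·1) × 0.625 = 2.109 in².
A_nt = (1.625 − 0.5·1) × 0.625 = 0.7031 in².
0.6 F_u A_nv = 82.27 kips; 0.6 F_y A_gv = 91.41 kips → shear rupture governs the shear term.
R_n = 82.27 + 1.0 × 65 × 0.7031 = 128 kips.
Allowable strength R_n/Ω = 128 / 2 = 64 kips.

64 kips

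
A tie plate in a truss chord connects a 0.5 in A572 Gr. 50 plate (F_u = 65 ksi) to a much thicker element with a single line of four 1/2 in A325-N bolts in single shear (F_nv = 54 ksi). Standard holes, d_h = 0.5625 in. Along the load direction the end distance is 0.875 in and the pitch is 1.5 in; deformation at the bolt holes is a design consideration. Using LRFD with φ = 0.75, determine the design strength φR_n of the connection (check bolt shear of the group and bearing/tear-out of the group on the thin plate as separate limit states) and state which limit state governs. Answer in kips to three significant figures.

31.8 kips (bolt shear governs)

Bolt shear: A_b = π·0.5²/4 = 0.1963 in²; R_n = 54 × 0.1963 × 4 × 1 = 42.41 kips → 0.75 × 42.41 = 31.8 kips.
Bearing (1.2 l_c t F_u ≤ 2.4 d t F_u): upper limit = 2.4·0.5·0.5·65 = 39 kips.
  Edge l_c = 0.875 − 0.5625/2 = 0.5938 → r_n = 23.16 kips; interior l_c = 1.5 − 0.5625 = 0.9375 → r_n = 36.56 kips.
  R_n,bearing = 1·23.16 + 3·36.56 = 132.8 kips → 0.75 × 132.8 = 99.6 kips.
Bolt shear governs: 31.8 kips.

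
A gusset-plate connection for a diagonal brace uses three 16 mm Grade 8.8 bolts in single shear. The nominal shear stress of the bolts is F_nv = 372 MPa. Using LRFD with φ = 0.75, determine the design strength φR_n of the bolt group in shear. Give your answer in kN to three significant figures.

168 kN

A_b = π × 16² / 4 = 201.1 mm².
R_n = F_nv · A_b · n · n_s = 372 × 201.1 × 3 × 1 / 1000 = 224.4 kN.
Design strength φR_n = 0.75 × 224.4 = 168 kN.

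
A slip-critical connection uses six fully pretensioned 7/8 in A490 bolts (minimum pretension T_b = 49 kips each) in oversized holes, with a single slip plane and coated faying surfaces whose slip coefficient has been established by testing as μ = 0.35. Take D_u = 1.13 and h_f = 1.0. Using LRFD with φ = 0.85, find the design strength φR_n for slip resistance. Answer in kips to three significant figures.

98.8 kips

R_n = μ · D_u · h_f · T_b · n_s · n_b = 0.35 × 1.13 × 1.0 × 49 × 1 × 6 = 116.3 kips.
Design strength φR_n = 0.85 × 116.3 = 98.8 kips.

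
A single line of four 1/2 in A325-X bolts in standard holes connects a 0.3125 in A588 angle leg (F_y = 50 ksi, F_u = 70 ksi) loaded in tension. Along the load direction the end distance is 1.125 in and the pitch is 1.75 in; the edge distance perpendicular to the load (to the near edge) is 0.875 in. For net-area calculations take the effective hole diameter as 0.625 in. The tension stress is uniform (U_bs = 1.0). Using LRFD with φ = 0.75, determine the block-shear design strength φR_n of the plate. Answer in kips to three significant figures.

50.4 kips

Shear plane L_v = 1.125 + 3·1.75 = 6.375 in; A_gv = 6.375 × 0.3125 = 1.992 in².
A_nv = (6.375 − 3.5·0.625) × 0.3125 = 1.309 in².
A_nt = (0.875 − 0.5·0.625) × 0.3125 = 0.1758 in².
0.6 F_u A_nv = 54.96 kips; 0.6 F_y A_gv = 59.77 kips → shear rupture governs the shear term.
R_n = 54.96 + 1.0 × 70 × 0.1758 = 67.27 kips.
Design strength φR_n = 0.75 × 67.27 = 50.4 kips.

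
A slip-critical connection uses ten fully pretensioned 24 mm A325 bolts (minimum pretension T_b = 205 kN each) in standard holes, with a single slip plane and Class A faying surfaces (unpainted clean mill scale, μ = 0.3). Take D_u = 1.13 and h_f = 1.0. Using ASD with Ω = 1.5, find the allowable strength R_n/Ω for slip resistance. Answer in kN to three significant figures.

R_n = μ · D_u · h_f · T_b · n_s · n_b = 0.3 × 1.13 × 1.0 × 205 × 1 × 10 = 694.9 kN.
Allowable strength R_n/Ω = 694.9 / 1.5 = 463 kN.

463 kN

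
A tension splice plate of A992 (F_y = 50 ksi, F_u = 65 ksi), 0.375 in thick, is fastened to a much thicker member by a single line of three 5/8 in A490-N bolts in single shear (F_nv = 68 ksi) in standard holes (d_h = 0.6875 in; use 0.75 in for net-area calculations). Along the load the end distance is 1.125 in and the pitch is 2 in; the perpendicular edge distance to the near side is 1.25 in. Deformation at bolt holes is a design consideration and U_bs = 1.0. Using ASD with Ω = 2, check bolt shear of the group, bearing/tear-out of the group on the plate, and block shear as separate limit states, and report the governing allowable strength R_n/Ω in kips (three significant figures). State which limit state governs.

31.3 kips (bolt shear governs)

Bolt shear: A_b = π·0.625²/4 = 0.3068 in²; R_n = 68 × 0.3068 × 3 × 1 = 62.59 kips → 62.59 / 2 = 31.3 kips.
Bearing: edge l_c = 0.7812, r_n = 22.85 kips; interior l_c = 1.312, r_n = 36.56 kips; R_n = 22.85 + 2·36.56 = 95.98 kips → 48 kips.
Block shear: A_gv = 1.922, A_nv = 1.219, A_nt = 0.3281 in²; R_n = min(0.6F_uA_nv, 0.6F_yA_gv) + U_bs·F_u·A_nt = 68.86 kips → 34.4 kips.
Bolt shear governs: 31.3 kips.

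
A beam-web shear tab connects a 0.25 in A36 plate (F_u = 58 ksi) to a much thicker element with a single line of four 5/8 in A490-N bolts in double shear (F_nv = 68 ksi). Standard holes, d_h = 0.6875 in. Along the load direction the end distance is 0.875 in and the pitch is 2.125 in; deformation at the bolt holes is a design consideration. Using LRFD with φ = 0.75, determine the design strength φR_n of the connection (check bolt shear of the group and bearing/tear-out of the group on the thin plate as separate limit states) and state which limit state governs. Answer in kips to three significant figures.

55.9 kips (bearing governs)

Bolt shear: A_b = π·0.625²/4 = 0.3068 in²; R_n = 68 × 0.3068 × 4 × 2 = 166.9 kips → 0.75 × 166.9 = 125 kips.
Bearing (1.2 l_c t F_u ≤ 2.4 d t F_u): upper limit = 2.4·0.625·0.25·58 = 21.75 kips.
  Edge l_c = 0.875 − 0.6875/2 = 0.5312 → r_n = 9.244 kips; interior l_c = 2.125 − 0.6875 = 1.438 → r_n = 21.75 kips.
  R_n,bearing = 1·9.244 + 3·21.75 = 74.49 kips → 0.75 × 74.49 = 55.9 kips.
Bearing governs: 55.9 kips.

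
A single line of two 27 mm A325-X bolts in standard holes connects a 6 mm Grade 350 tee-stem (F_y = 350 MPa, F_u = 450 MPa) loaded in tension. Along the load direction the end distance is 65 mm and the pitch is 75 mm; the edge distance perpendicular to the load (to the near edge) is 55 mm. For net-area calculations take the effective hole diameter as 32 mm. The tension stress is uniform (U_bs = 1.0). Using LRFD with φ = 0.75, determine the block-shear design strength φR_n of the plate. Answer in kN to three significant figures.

191 kN

Shear plane L_v = 65 + 1·75 = 140 mm; A_gv = 140 × 6 = 840 mm².
A_nv = (140 − 1.5·32) × 6 = 552 mm².
A_nt = (55 − 0.5·32) × 6 = 234 mm².
0.6 F_u A_nv = 149 kN; 0.6 F_y A_gv = 176.4 kN → shear rupture governs the shear term.
R_n = 149 + 1.0 × 450 × 234 / 1000 = 254.3 kN.
Design strength φR_n = 0.75 × 254.3 = 191 kN.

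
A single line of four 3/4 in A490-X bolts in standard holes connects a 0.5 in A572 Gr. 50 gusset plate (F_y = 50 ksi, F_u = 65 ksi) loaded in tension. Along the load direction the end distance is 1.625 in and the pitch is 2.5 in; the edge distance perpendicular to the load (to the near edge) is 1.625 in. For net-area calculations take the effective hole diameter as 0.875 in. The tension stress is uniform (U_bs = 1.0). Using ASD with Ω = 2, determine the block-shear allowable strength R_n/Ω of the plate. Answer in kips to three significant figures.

78.4 kips

Shear plane L_v = 1.625 + 3·2.5 = 9.125 in; A_gv = 9.125 × 0.5 = 4.562 in².
A_nv = (9.125 − 3.5·0.875) × 0.5 = 3.031 in².
A_nt = (1.625 − 0.5·0.875) × 0.5 = 0.5938 in².
0.6 F_u A_nv = 118.2 kips; 0.6 F_y A_gv = 136.9 kips → shear rupture governs the shear term.
R_n = 118.2 + 1.0 × 65 × 0.5938 = 156.8 kips.
Allowable strength R_n/Ω = 156.8 / 2 = 78.4 kips.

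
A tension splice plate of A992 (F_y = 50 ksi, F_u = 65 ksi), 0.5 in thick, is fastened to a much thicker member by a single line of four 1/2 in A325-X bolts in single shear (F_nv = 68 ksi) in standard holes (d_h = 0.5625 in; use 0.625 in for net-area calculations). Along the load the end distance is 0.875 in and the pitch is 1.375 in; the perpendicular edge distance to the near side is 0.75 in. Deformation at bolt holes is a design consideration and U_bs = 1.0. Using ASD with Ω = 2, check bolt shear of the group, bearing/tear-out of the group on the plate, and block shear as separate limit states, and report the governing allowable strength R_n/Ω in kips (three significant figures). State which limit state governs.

26.7 kips (bolt shear governs)

Bolt shear: A_b = π·0.5²/4 = 0.1963 in²; R_n = 68 × 0.1963 × 4 × 1 = 53.41 kips → 53.41 / 2 = 26.7 kips.
Bearing: edge l_c = 0.5938, r_n = 23.16 kips; interior l_c = 0.8125, r_n = 31.69 kips; R_n = 23.16 + 3·31.69 = 118.2 kips → 59.1 kips.
Block shear: A_gv = 2.5, A_nv = 1.406, A_nt = 0.2188 in²; R_n = min(0.6F_uA_nv, 0.6F_yA_gv) + U_bs·F_u·A_nt = 69.06 kips → 34.5 kips.
Bolt shear governs: 26.7 kips.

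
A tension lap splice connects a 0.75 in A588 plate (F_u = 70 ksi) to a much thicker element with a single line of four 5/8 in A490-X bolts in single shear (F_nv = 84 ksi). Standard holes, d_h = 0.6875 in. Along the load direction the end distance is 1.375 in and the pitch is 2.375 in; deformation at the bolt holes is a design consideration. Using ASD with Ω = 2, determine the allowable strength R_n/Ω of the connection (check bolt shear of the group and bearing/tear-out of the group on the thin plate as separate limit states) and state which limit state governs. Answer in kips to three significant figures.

Bolt shear: A_b = π·0.625²/4 = 0.3068 in²; R_n = 84 × 0.3068 × 4 × 1 = 103.1 kips → 103.1 / 2 = 51.5 kips.
Bearing (1.2 l_c t F_u ≤ 2.4 d t F_u): upper limit = 2.4·0.625·0.75·70 = 78.75 kips.
  Edge l_c = 1.375 − 0.6875/2 = 1.031 → r_n = 64.97 kips; interior l_c = 2.375 − 0.6875 = 1.688 → r_n = 78.75 kips.
  R_n,bearing = 1·64.97 + 3·78.75 = 301.2 kips → 301.2 / 2 = 151 kips.
Bolt shear governs: 51.5 kips.

51.5 kips (bolt shear governs)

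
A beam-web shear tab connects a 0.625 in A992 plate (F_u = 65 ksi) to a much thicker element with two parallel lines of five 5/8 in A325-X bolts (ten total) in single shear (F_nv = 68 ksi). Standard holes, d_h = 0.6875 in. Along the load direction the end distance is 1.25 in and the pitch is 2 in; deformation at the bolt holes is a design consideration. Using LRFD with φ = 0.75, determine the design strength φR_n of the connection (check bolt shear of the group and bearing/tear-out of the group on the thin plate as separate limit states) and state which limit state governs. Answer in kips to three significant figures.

Bolt shear: A_b = π·0.625²/4 = 0.3068 in²; R_n = 68 × 0.3068 × 10 × 1 = 208.6 kips → 0.75 × 208.6 = 156 kips.
Bearing (1.2 l_c t F_u ≤ 2.4 d t F_u): upper limit = 2.4·0.625·0.625·65 = 60.94 kips.
  Edge l_c = 1.25 − 0.6875/2 = 0.9062 → r_n = 44.18 kips; interior l_c = 2 − 0.6875 = 1.312 → r_n = 60.94 kips.
  R_n,bearing = 2·44.18 + 8·60.94 = 575.9 kips → 0.75 × 575.9 = 432 kips.
Bolt shear governs: 156 kips.

156 kips (bolt shear governs)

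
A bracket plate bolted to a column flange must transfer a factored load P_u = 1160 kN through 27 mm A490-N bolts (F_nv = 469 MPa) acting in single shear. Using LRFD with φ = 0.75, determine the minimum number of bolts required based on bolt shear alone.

A_b = π·27²/4 = 572.6 mm².
Per-bolt design strength φR_n = 0.75 × 469 × 572.6 × 1 / 1000 = 201.4 kN.
n ≥ 1160 / 201.4 = 5.76 → use 6 bolts.

6 bolts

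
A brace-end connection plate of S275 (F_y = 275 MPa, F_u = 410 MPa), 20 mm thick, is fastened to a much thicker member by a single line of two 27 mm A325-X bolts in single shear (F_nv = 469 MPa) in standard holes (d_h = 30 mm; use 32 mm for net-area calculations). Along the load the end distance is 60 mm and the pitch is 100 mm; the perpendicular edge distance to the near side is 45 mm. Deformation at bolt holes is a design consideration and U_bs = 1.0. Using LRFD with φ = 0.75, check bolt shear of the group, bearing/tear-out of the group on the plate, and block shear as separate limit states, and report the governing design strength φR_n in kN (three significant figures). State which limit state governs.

Bolt shear: A_b = π·27²/4 = 572.6 mm²; R_n = 469 × 572.6 × 2 × 1 / 1000 = 537.1 kN → 0.75 × 537.1 = 403 kN.
Bearing: edge l_c = 45, r_n = 442.8 kN; interior l_c = 70, r_n = 531.4 kN; R_n = 442.8 + 1·531.4 = 974.2 kN → 731 kN.
Block shear: A_gv = 3200, A_nv = 2240, A_nt = 580 mm²; R_n = min(0.6F_uA_nv, 0.6F_yA_gv) + U_bs·F_u·A_nt = 765.8 kN → 574 kN.
Bolt shear governs: 403 kN.

403 kN (bolt shear governs)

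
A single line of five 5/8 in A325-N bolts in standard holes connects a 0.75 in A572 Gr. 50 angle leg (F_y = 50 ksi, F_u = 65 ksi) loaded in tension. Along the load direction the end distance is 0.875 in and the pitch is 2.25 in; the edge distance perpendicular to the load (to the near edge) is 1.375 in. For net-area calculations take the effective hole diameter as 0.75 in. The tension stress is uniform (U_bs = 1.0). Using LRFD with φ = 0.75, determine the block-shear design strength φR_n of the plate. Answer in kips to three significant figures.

179 kips

Shear plane L_v = 0.875 + 4·2.25 = 9.875 in; A_gv = 9.875 × 0.75 = 7.406 in².
A_nv = (9.875 − 4.5·0.75) × 0.75 = 4.875 in².
A_nt = (1.375 − 0.5·0.75) × 0.75 = 0.75 in².
0.6 F_u A_nv = 190.1 kips; 0.6 F_y A_gv = 222.2 kips → shear rupture governs the shear term.
R_n = 190.1 + 1.0 × 65 × 0.75 = 238.9 kips.
Design strength φR_n = 0.75 × 238.9 = 179 kips.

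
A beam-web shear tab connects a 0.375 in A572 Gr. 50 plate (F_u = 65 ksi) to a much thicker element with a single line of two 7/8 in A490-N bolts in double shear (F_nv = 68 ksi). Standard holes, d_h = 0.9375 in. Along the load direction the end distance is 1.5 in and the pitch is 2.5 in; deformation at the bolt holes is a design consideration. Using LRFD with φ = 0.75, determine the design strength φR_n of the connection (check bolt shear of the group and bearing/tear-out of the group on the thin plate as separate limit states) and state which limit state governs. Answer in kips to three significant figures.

56.9 kips (bearing governs)

Bolt shear: A_b = π·0.875²/4 = 0.6013 in²; R_n = 68 × 0.6013 × 2 × 2 = 163.6 kips → 0.75 × 163.6 = 123 kips.
Bearing (1.2 l_c t F_u ≤ 2.4 d t F_u): upper limit = 2.4·0.875·0.375·65 = 51.19 kips.
  Edge l_c = 1.5 − 0.9375/2 = 1.031 → r_n = 30.16 kips; interior l_c = 2.5 − 0.9375 = 1.562 → r_n = 45.7 kips.
  R_n,bearing = 1·30.16 + 1·45.7 = 75.87 kips → 0.75 × 75.87 = 56.9 kips.
Bearing governs: 56.9 kips.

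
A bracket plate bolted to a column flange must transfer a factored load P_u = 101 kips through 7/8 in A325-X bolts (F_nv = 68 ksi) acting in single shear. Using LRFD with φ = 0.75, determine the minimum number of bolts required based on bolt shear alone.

4 bolts

A_b = π·0.875²/4 = 0.6013 in².
Per-bolt design strength φR_n = 0.75 × 68 × 0.6013 × 1 = 30.67 kips.
n ≥ 101 / 30.67 = 3.293 → use 4 bolts.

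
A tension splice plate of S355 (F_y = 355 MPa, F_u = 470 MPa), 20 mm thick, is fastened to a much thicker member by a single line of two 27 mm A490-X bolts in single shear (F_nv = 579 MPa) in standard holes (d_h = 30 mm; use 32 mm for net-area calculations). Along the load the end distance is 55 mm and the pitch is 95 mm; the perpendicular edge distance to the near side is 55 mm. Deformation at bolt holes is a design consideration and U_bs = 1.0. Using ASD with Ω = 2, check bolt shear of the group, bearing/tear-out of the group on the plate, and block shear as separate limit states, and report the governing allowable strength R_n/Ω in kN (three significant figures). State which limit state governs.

Bolt shear: A_b = π·27²/4 = 572.6 mm²; R_n = 579 × 572.6 × 2 × 1 / 1000 = 663 kN → 663 / 2 = 332 kN.
Bearing: edge l_c = 40, r_n = 451.2 kN; interior l_c = 65, r_n = 609.1 kN; R_n = 451.2 + 1·609.1 = 1060 kN → 530 kN.
Block shear: A_gv = 3000, A_nv = 2040, A_nt = 780 mm²; R_n = min(0.6F_uA_nv, 0.6F_yA_gv) + U_bs·F_u·A_nt = 941.9 kN → 471 kN.
Bolt shear governs: 332 kN.

332 kN (bolt shear governs)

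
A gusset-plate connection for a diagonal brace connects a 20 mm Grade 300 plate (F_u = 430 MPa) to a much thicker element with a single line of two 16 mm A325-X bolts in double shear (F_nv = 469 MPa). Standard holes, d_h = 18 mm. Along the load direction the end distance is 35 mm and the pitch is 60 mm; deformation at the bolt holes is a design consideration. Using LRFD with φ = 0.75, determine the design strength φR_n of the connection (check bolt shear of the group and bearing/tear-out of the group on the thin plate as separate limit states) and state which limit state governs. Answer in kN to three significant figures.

283 kN (bolt shear governs)

Bolt shear: A_b = π·16²/4 = 201.1 mm²; R_n = 469 × 201.1 × 2 × 2 / 1000 = 377.2 kN → 0.75 × 377.2 = 283 kN.
Bearing (1.2 l_c t F_u ≤ 2.4 d t F_u): upper limit = 2.4·16·20·430 / 1000 = 330.2 kN.
  Edge l_c = 35 − 18/2 = 26 → r_n = 268.3 kN; interior l_c = 60 − 18 = 42 → r_n = 330.2 kN.
  R_n,bearing = 1·268.3 + 1·330.2 = 598.6 kN → 0.75 × 598.6 = 449 kN.
Bolt shear governs: 283 kN.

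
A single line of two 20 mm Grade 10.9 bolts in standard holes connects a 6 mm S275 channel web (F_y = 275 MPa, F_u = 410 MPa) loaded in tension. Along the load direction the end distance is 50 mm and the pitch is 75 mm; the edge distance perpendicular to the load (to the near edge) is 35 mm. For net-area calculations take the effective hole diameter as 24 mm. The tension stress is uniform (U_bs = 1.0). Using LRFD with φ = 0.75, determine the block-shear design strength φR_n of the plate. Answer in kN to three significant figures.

Shear plane L_v = 50 + 1·75 = 125 mm; A_gv = 125 × 6 = 750 mm².
A_nv = (125 − 1.5·24) × 6 = 534 mm².
A_nt = (35 − 0.5·24) × 6 = 138 mm².
0.6 F_u A_nv = 131.4 kN; 0.6 F_y A_gv = 123.8 kN → shear yielding governs the shear term.
R_n = 123.8 + 1.0 × 410 × 138 / 1000 = 180.3 kN.
Design strength φR_n = 0.75 × 180.3 = 135 kN.

135 kN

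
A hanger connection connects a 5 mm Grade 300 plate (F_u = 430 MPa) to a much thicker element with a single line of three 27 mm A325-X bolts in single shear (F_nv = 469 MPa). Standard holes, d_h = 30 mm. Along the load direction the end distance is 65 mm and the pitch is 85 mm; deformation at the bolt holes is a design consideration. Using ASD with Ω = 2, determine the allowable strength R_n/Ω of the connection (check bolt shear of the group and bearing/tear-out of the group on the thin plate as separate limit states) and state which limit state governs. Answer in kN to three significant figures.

204 kN (bearing governs)

Bolt shear: A_b = π·27²/4 = 572.6 mm²; R_n = 469 × 572.6 × 3 × 1 / 1000 = 805.6 kN → 805.6 / 2 = 403 kN.
Bearing (1.2 l_c t F_u ≤ 2.4 d t F_u): upper limit = 2.4·27·5·430 / 1000 = 139.3 kN.
  Edge l_c = 65 − 30/2 = 50 → r_n = 129 kN; interior l_c = 85 − 30 = 55 → r_n = 139.3 kN.
  R_n,bearing = 1·129 + 2·139.3 = 407.6 kN → 407.6 / 2 = 204 kN.
Bearing governs: 204 kN.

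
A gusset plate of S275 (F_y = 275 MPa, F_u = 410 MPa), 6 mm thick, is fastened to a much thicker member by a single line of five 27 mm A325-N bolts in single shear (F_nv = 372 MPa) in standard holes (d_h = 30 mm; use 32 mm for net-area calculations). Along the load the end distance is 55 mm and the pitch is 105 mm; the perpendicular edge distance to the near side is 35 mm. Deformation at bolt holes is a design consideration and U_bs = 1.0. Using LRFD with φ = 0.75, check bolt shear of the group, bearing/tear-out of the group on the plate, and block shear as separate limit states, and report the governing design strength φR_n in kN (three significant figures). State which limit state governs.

388 kN (block shear governs)

Bolt shear: A_b = π·27²/4 = 572.6 mm²; R_n = 372 × 572.6 × 5 × 1 / 1000 = 1065 kN → 0.75 × 1065 = 799 kN.
Bearing: edge l_c = 40, r_n = 118.1 kN; interior l_c = 75, r_n = 159.4 kN; R_n = 118.1 + 4·159.4 = 755.7 kN → 567 kN.
Block shear: A_gv = 2850, A_nv = 1986, A_nt = 114 mm²; R_n = min(0.6F_uA_nv, 0.6F_yA_gv) + U_bs·F_u·A_nt = 517 kN → 388 kN.
Block shear governs: 388 kN.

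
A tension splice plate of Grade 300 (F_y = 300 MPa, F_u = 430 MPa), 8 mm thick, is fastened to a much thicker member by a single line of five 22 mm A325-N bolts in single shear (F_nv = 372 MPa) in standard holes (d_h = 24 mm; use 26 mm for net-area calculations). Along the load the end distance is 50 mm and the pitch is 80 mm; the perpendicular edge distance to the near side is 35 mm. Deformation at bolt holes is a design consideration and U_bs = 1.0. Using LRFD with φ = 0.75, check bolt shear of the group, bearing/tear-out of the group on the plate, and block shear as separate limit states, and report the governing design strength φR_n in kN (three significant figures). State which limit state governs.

Bolt shear: A_b = π·22²/4 = 380.1 mm²; R_n = 372 × 380.1 × 5 × 1 / 1000 = 707 kN → 0.75 × 707 = 530 kN.
Bearing: edge l_c = 38, r_n = 156.9 kN; interior l_c = 56, r_n = 181.6 kN; R_n = 156.9 + 4·181.6 = 883.4 kN → 663 kN.
Block shear: A_gv = 2960, A_nv = 2024, A_nt = 176 mm²; R_n = min(0.6F_uA_nv, 0.6F_yA_gv) + U_bs·F_u·A_nt = 597.9 kN → 448 kN.
Block shear governs: 448 kN.

448 kN (block shear governs)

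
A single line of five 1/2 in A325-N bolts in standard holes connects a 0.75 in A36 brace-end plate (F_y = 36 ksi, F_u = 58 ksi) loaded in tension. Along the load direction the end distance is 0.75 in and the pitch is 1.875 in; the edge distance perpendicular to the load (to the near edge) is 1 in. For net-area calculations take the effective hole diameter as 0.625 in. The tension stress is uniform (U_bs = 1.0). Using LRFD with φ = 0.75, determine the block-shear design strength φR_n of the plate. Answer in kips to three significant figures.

Shear plane L_v = 0.75 + 4·1.875 = 8.25 in; A_gv = 8.25 × 0.75 = 6.188 in².
A_nv = (8.25 − 4.5·0.625) × 0.75 = 4.078 in².
A_nt = (1 − 0.5·0.625) × 0.75 = 0.5156 in².
0.6 F_u A_nv = 141.9 kips; 0.6 F_y A_gv = 133.6 kips → shear yielding governs the shear term.
R_n = 133.6 + 1.0 × 58 × 0.5156 = 163.6 kips.
Design strength φR_n = 0.75 × 163.6 = 123 kips.

123 kips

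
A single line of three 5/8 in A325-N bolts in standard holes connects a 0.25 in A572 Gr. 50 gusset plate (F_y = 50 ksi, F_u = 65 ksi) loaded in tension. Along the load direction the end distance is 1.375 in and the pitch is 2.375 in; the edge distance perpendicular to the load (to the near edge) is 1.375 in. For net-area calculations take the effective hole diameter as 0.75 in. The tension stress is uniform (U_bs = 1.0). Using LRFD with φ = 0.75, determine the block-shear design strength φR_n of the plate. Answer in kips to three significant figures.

Shear plane L_v = 1.375 + 2·2.375 = 6.125 in; A_gv = 6.125 × 0.25 = 1.531 in².
A_nv = (6.125 − 2.5·0.75) × 0.25 = 1.062 in².
A_nt = (1.375 − 0.5·0.75) × 0.25 = 0.25 in².
0.6 F_u A_nv = 41.44 kips; 0.6 F_y A_gv = 45.94 kips → shear rupture governs the shear term.
R_n = 41.44 + 1.0 × 65 × 0.25 = 57.69 kips.
Design strength φR_n = 0.75 × 57.69 = 43.3 kips.

43.3 kips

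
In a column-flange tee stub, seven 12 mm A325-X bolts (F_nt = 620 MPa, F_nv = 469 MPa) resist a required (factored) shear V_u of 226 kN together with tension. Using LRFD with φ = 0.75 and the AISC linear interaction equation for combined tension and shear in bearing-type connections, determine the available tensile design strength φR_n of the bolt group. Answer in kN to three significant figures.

180 kN

A_b = π·12²/4 = 113.1 mm²; f_rv = 226 × 1000 / (7 × 113.1) = 285.5 MPa.
F'_nt = 1.3 F_nt − (F_nt / φF_nv) f_rv = 1.3·620 − (620/(0.75·469))·285.5 = 302.8 MPa, capped at F_nt → F'_nt = 302.8 MPa.
R_n = F'_nt · A_b · n = 302.8 × 113.1 × 7 / 1000 = 239.7 kN.
Design strength φR_n = 0.75 × 239.7 = 180 kN.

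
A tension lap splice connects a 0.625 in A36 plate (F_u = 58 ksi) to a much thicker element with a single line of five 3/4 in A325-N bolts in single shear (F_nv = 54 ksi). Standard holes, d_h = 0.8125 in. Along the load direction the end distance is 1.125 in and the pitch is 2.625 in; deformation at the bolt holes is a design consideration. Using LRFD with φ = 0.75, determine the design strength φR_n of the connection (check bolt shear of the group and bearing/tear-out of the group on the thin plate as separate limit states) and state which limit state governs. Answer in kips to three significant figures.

Bolt shear: A_b = π·0.75²/4 = 0.4418 in²; R_n = 54 × 0.4418 × 5 × 1 = 119.3 kips → 0.75 × 119.3 = 89.5 kips.
Bearing (1.2 l_c t F_u ≤ 2.4 d t F_u): upper limit = 2.4·0.75·0.625·58 = 65.25 kips.
  Edge l_c = 1.125 − 0.8125/2 = 0.7188 → r_n = 31.27 kips; interior l_c = 2.625 − 0.8125 = 1.812 → r_n = 65.25 kips.
  R_n,bearing = 1·31.27 + 4·65.25 = 292.3 kips → 0.75 × 292.3 = 219 kips.
Bolt shear governs: 89.5 kips.

89.5 kips (bolt shear governs)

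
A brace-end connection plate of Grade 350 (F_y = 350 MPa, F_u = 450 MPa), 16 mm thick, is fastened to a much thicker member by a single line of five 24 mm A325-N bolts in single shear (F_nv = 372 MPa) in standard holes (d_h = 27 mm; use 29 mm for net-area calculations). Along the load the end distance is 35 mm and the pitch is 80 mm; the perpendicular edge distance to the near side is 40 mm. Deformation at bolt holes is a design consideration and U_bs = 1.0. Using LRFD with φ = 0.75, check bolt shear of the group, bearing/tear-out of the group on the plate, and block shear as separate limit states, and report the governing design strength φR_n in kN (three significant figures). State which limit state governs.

Bolt shear: A_b = π·24²/4 = 452.4 mm²; R_n = 372 × 452.4 × 5 × 1 / 1000 = 841.4 kN → 0.75 × 841.4 = 631 kN.
Bearing: edge l_c = 21.5, r_n = 185.8 kN; interior l_c = 53, r_n = 414.7 kN; R_n = 185.8 + 4·414.7 = 1845 kN → 1380 kN.
Block shear: A_gv = 5680, A_nv = 3592, A_nt = 408 mm²; R_n = min(0.6F_uA_nv, 0.6F_yA_gv) + U_bs·F_u·A_nt = 1153 kN → 865 kN.
Bolt shear governs: 631 kN.

631 kN (bolt shear governs)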